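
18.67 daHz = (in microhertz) 1.867e+08. Check: 1 daHz = 10 Hz, so 18.67 daHz = 18.67 * 10 = 186.7 Hz. 1 microhertz = 1e-06 Hz, so 186.7 Hz = 186.7 / 1e-06 = 1.867e+08 microhertz.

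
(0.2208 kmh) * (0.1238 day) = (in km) 1 kmh = 0.27777778 m/s, so 0.2208 kmh = 0.2208 * 0.27777778 = 0.061333333 m/s. 1 day = 86400 s, so 0.1238 day = 0.1238 * 86400 = 10696.32 s. Combine: 0.061333333 m/s * 10696.32 s = 656.04096 m. 1 km = 1000 m, so 656.04096 m = 656.04096 / 1000 = 0.65604096 km ≈ 0.656 km (4 s.f.). Final answer: 0.656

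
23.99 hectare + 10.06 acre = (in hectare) 28.06. Check: 1 hectare = 10000 m^2, so 23.99 hectare = 23.99 * 10000 = 239900 m^2. 1 acre = 4046.8564 m^2, so 10.06 acre = 10.06 * 4046.8564 = 40711.376 m^2. Sum: 239900 + 40711.376 = 280611.38 m^2. 1 hectare = 10000 m^2, so 280611.38 m^2 = 280611.38 / 10000 = 28.061138 hectare ≈ 28.06 hectare (4 s.f.).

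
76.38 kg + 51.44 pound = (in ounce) 3517. Check: 76.38 kg is already in kg. 1 pound = 0.45359237 kg, so 51.44 pound = 51.44 * 0.45359237 = 23.332792 kg. Sum: 76.38 + 23.332792 = 99.712792 kg. 1 ounce = 0.028349523 kg, so 99.712792 kg = 99.712792 / 0.028349523 = 3517.2652 ounce ≈ 3517 ounce (4 s.f.).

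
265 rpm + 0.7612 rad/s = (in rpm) 1 rpm = 0.10471976 rad/s, so 265 rpm = 265 * 0.10471976 = 27.750735 rad/s. 0.7612 rad/s is already in rad/s. Sum: 27.750735 + 0.7612 = 28.511935 rad/s. 1 rpm = 0.10471976 rad/s, so 28.511935 rad/s = 28.511935 / 0.10471976 = 272.26892 rpm ≈ 272.3 rpm (4 s.f.). Final answer: 272.3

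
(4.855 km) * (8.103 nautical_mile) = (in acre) 1.8e+04. Check: 1 km = 1000 m, so 4.855 km = 4.855 * 1000 = 4855 m. 1 nautical_mile = 1852 m, so 8.103 nautical_mile = 8.103 * 1852 = 15006.756 m. Combine: 4855 m * 15006.756 m = 72857800 m^2. 1 acre = 4046.8564 m^2, so 72857800 m^2 = 72857800 / 4046.8564 = 18003.555 acre ≈ 1.8e+04 acre (4 s.f.).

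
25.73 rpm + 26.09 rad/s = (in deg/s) 1 rpm = 0.10471976 rad/s, so 25.73 rpm = 25.73 * 0.10471976 = 2.6944393 rad/s. 26.09 rad/s is already in rad/s. Sum: 2.6944393 + 26.09 = 28.784439 rad/s. 1 deg/s = 0.017453293 rad/s, so 28.784439 rad/s = 28.784439 / 0.017453293 = 1649.2269 deg/s ≈ 1649 deg/s (4 s.f.). Final answer: 1649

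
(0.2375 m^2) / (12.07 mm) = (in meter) 0.2375 m^2 is already in m^2. 1 mm = 0.001 m, so 12.07 mm = 12.07 * 0.001 = 0.01207 m. Combine: 0.2375 m^2 / 0.01207 m = 19.676885 m. 19.676885 m = 19.676885 meter ≈ 19.68 meter (4 s.f.). Final answer: 19.68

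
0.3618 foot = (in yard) 0.1206. Check: 1 foot = 0.3048 m, so 0.3618 foot = 0.3618 * 0.3048 = 0.11027664 m. 1 yard = 0.9144 m, so 0.11027664 m = 0.11027664 / 0.9144 = 0.1206 yard.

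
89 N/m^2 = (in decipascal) 890. Check: 89 N/m^2 = 89 Pa. 1 decipascal = 0.1 Pa, so 89 Pa = 89 / 0.1 = 890 decipascal.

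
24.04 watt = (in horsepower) 0.03224. Check: 24.04 watt = 24.04 W. 1 horsepower = 745.69987 W, so 24.04 W = 24.04 / 745.69987 = 0.032238171 horsepower ≈ 0.03224 horsepower (4 s.f.).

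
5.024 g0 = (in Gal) 4927. Check: 1 g0 = 9.80665 m/s^2, so 5.024 g0 = 5.024 * 9.80665 = 49.26861 m/s^2. 1 Gal = 0.01 m/s^2, so 49.26861 m/s^2 = 49.26861 / 0.01 = 4926.861 Gal ≈ 4927 Gal (4 s.f.).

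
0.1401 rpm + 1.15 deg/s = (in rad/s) 0.03474. Check: 1 rpm = 0.10471976 rad/s, so 0.1401 rpm = 0.1401 * 0.10471976 = 0.014671238 rad/s. 1 deg/s = 0.017453293 rad/s, so 1.15 deg/s = 1.15 * 0.017453293 = 0.020071286 rad/s. Sum: 0.014671238 + 0.020071286 = 0.034742524 rad/s. Result: 0.034742524 rad/s ≈ 0.03474 rad/s (4 s.f.).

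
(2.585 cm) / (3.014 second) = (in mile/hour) 0.01919. Check: 1 cm = 0.01 m, so 2.585 cm = 2.585 * 0.01 = 0.02585 m. 3.014 second = 3.014 s. Combine: 0.02585 m / 3.014 s = 0.0085766423 m/s. 1 mile/hour = 0.44704 m/s, so 0.0085766423 m/s = 0.0085766423 / 0.44704 = 0.019185403 mile/hour ≈ 0.01919 mile/hour (4 s.f.).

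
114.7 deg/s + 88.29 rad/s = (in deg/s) 5173. Check: 1 deg/s = 0.017453293 rad/s, so 114.7 deg/s = 114.7 * 0.017453293 = 2.0018927 rad/s. 88.29 rad/s is already in rad/s. Sum: 2.0018927 + 88.29 = 90.291893 rad/s. 1 deg/s = 0.017453293 rad/s, so 90.291893 rad/s = 90.291893 / 0.017453293 = 5173.3444 deg/s ≈ 5173 deg/s (4 s.f.).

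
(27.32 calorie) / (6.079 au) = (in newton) 1.257e-10. Check: 1 calorie = 4.184 J, so 27.32 calorie = 27.32 * 4.184 = 114.30688 J. 1 au = 1.4959787e+11 m, so 6.079 au = 6.079 * 1.4959787e+11 = 9.0940546e+11 m. Combine: 114.30688 J / 9.0940546e+11 m = 1.2569408e-10 N. 1.2569408e-10 N = 1.2569408e-10 newton ≈ 1.257e-10 newton (4 s.f.).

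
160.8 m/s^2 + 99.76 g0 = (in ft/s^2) 160.8 m/s^2 is already in m/s^2. 1 g0 = 9.80665 m/s^2, so 99.76 g0 = 99.76 * 9.80665 = 978.3114 m/s^2. Sum: 160.8 + 978.3114 = 1139.1114 m/s^2. 1 ft/s^2 = 0.3048 m/s^2, so 1139.1114 m/s^2 = 1139.1114 / 0.3048 = 3737.2421 ft/s^2 ≈ 3737 ft/s^2 (4 s.f.). Final answer: 3737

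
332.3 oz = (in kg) 1 oz = 0.028349523 kg, so 332.3 oz = 332.3 * 0.028349523 = 9.4205465 kg. Result: 9.4205465 kg ≈ 9.421 kg (4 s.f.). Final answer: 9.421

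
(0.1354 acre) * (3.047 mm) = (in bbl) 10.5. Check: 1 acre = 4046.8564 m^2, so 0.1354 acre = 0.1354 * 4046.8564 = 547.94436 m^2. 1 mm = 0.001 m, so 3.047 mm = 3.047 * 0.001 = 0.003047 m. Combine: 547.94436 m^2 * 0.003047 m = 1.6695865 m^3. 1 bbl = 0.15898729 m^3, so 1.6695865 m^3 = 1.6695865 / 0.15898729 = 10.501383 bbl ≈ 10.5 bbl (4 s.f.).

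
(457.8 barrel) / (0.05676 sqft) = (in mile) 1 barrel = 0.15898729 m^3, so 457.8 barrel = 457.8 * 0.15898729 = 72.784384 m^3. 1 sqft = 0.09290304 m^2, so 0.05676 sqft = 0.05676 * 0.09290304 = 0.0052731766 m^2. Combine: 72.784384 m^3 / 0.0052731766 m^2 = 13802.759 m. 1 mile = 1609.344 m, so 13802.759 m = 13802.759 / 1609.344 = 8.5766366 mile ≈ 8.577 mile (4 s.f.). Final answer: 8.577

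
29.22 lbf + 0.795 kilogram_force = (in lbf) 1 lbf = 4.4482216 N, so 29.22 lbf = 29.22 * 4.4482216 = 129.97704 N. 1 kilogram_force = 9.80665 N, so 0.795 kilogram_force = 0.795 * 9.80665 = 7.7962868 N. Sum: 129.97704 + 7.7962868 = 137.77332 N. 1 lbf = 4.4482216 N, so 137.77332 N = 137.77332 / 4.4482216 = 30.972675 lbf ≈ 30.97 lbf (4 s.f.). Final answer: 30.97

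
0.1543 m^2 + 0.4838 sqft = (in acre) 0.1543 m^2 is already in m^2. 1 sqft = 0.09290304 m^2, so 0.4838 sqft = 0.4838 * 0.09290304 = 0.044946491 m^2. Sum: 0.1543 + 0.044946491 = 0.19924649 m^2. 1 acre = 4046.8564 m^2, so 0.19924649 m^2 = 0.19924649 / 4046.8564 = 4.923488e-05 acre ≈ 4.923e-05 acre (4 s.f.). Final answer: 4.923e-05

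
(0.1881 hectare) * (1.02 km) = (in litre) 1.919e+09. Check: 1 hectare = 10000 m^2, so 0.1881 hectare = 0.1881 * 10000 = 1881 m^2. 1 km = 1000 m, so 1.02 km = 1.02 * 1000 = 1020 m. Combine: 1881 m^2 * 1020 m = 1918620 m^3. 1 litre = 0.001 m^3, so 1918620 m^3 = 1918620 / 0.001 = 1.91862e+09 litre ≈ 1.919e+09 litre (4 s.f.).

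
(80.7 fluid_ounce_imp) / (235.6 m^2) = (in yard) 1.064e-05. Check: 1 fluid_ounce_imp = 2.8413063e-05 m^3, so 80.7 fluid_ounce_imp = 80.7 * 2.8413063e-05 = 0.0022929341 m^3. 235.6 m^2 is already in m^2. Combine: 0.0022929341 m^3 / 235.6 m^2 = 9.7323181e-06 m. 1 yard = 0.9144 m, so 9.7323181e-06 m = 9.7323181e-06 / 0.9144 = 1.0643392e-05 yard ≈ 1.064e-05 yard (4 s.f.).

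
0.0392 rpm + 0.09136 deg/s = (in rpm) 1 rpm = 0.10471976 rad/s, so 0.0392 rpm = 0.0392 * 0.10471976 = 0.0041050144 rad/s. 1 deg/s = 0.017453293 rad/s, so 0.09136 deg/s = 0.09136 * 0.017453293 = 0.0015945328 rad/s. Sum: 0.0041050144 + 0.0015945328 = 0.0056995472 rad/s. 1 rpm = 0.10471976 rad/s, so 0.0056995472 rad/s = 0.0056995472 / 0.10471976 = 0.054426667 rpm ≈ 0.05443 rpm (4 s.f.). Final answer: 0.05443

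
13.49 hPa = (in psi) 0.1957. Check: 1 hPa = 100 Pa, so 13.49 hPa = 13.49 * 100 = 1349 Pa. 1 psi = 6894.7573 Pa, so 1349 Pa = 1349 / 6894.7573 = 0.19565591 psi ≈ 0.1957 psi (4 s.f.).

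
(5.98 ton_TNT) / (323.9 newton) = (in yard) 1 ton_TNT = 4.184e+09 J, so 5.98 ton_TNT = 5.98 * 4.184e+09 = 2.502032e+10 J. 323.9 newton = 323.9 N. Combine: 2.502032e+10 J / 323.9 N = 77247052 m. 1 yard = 0.9144 m, so 77247052 m = 77247052 / 0.9144 = 84478403 yard ≈ 8.448e+07 yard (4 s.f.). Final answer: 8.448e+07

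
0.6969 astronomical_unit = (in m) 1.043e+11. Check: 1 astronomical_unit = 1.4959787e+11 m, so 0.6969 astronomical_unit = 0.6969 * 1.4959787e+11 = 1.0425476e+11 m. Result: 1.0425476e+11 m ≈ 1.043e+11 m (4 s.f.).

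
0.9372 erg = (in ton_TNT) 1 erg = 1e-07 J, so 0.9372 erg = 0.9372 * 1e-07 = 9.372e-08 J. 1 ton_TNT = 4.184e+09 J, so 9.372e-08 J = 9.372e-08 / 4.184e+09 = 2.2399618e-17 ton_TNT ≈ 2.24e-17 ton_TNT (4 s.f.). Final answer: 2.24e-17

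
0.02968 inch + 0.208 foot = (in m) 1 inch = 0.0254 m, so 0.02968 inch = 0.02968 * 0.0254 = 0.000753872 m. 1 foot = 0.3048 m, so 0.208 foot = 0.208 * 0.3048 = 0.0633984 m. Sum: 0.000753872 + 0.0633984 = 0.064152272 m. Result: 0.064152272 m ≈ 0.06415 m (4 s.f.). Final answer: 0.06415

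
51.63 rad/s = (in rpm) 1 rpm = 0.10471976 rad/s, so 51.63 rad/s = 51.63 / 0.10471976 = 493.03018 rpm ≈ 493 rpm (4 s.f.). Final answer: 493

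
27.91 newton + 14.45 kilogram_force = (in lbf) 27.91 newton = 27.91 N. 1 kilogram_force = 9.80665 N, so 14.45 kilogram_force = 14.45 * 9.80665 = 141.70609 N. Sum: 27.91 + 141.70609 = 169.61609 N. 1 lbf = 4.4482216 N, so 169.61609 N = 169.61609 / 4.4482216 = 38.131214 lbf ≈ 38.13 lbf (4 s.f.). Final answer: 38.13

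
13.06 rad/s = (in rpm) 124.7. Check: 1 rpm = 0.10471976 rad/s, so 13.06 rad/s = 13.06 / 0.10471976 = 124.71381 rpm ≈ 124.7 rpm (4 s.f.).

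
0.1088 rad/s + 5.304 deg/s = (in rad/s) 0.2014. Check: 0.1088 rad/s is already in rad/s. 1 deg/s = 0.017453293 rad/s, so 5.304 deg/s = 5.304 * 0.017453293 = 0.092572264 rad/s. Sum: 0.1088 + 0.092572264 = 0.20137226 rad/s. Result: 0.20137226 rad/s ≈ 0.2014 rad/s (4 s.f.).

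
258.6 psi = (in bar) 1 psi = 6894.7573 Pa, so 258.6 psi = 258.6 * 6894.7573 = 1782984.2 Pa. 1 bar = 100000 Pa, so 1782984.2 Pa = 1782984.2 / 100000 = 17.829842 bar ≈ 17.83 bar (4 s.f.). Final answer: 17.83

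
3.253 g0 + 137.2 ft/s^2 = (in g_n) 1 g0 = 9.80665 m/s^2, so 3.253 g0 = 3.253 * 9.80665 = 31.901032 m/s^2. 1 ft/s^2 = 0.3048 m/s^2, so 137.2 ft/s^2 = 137.2 * 0.3048 = 41.81856 m/s^2. Sum: 31.901032 + 41.81856 = 73.719592 m/s^2. 1 g_n = 9.80665 m/s^2, so 73.719592 m/s^2 = 73.719592 / 9.80665 = 7.5173064 g_n ≈ 7.517 g_n (4 s.f.). Final answer: 7.517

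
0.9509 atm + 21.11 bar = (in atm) 21.78. Check: 1 atm = 101325 Pa, so 0.9509 atm = 0.9509 * 101325 = 96349.942 Pa. 1 bar = 100000 Pa, so 21.11 bar = 21.11 * 100000 = 2111000 Pa. Sum: 96349.942 + 2111000 = 2207349.9 Pa. 1 atm = 101325 Pa, so 2207349.9 Pa = 2207349.9 / 101325 = 21.78485 atm ≈ 21.78 atm (4 s.f.).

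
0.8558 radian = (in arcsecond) 0.8558 radian = 0.8558 rad. 1 arcsecond = 4.8481368e-06 rad, so 0.8558 rad = 0.8558 / 4.8481368e-06 = 176521.42 arcsecond ≈ 1.765e+05 arcsecond (4 s.f.). Final answer: 1.765e+05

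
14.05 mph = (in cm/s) 628.1. Check: 1 mph = 0.44704 m/s, so 14.05 mph = 14.05 * 0.44704 = 6.280912 m/s. 1 cm/s = 0.01 m/s, so 6.280912 m/s = 6.280912 / 0.01 = 628.0912 cm/s ≈ 628.1 cm/s (4 s.f.).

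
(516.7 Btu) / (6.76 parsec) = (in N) 1 Btu = 1055.0559 J, so 516.7 Btu = 516.7 * 1055.0559 = 545147.36 J. 1 parsec = 3.0856776e+16 m, so 6.76 parsec = 6.76 * 3.0856776e+16 = 2.085918e+17 m. Combine: 545147.36 J / 2.085918e+17 m = 2.6134649e-12 N. Result: 2.6134649e-12 N ≈ 2.613e-12 N (4 s.f.). Final answer: 2.613e-12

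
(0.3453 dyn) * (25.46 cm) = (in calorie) 2.101e-07. Check: 1 dyn = 1e-05 N, so 0.3453 dyn = 0.3453 * 1e-05 = 3.453e-06 N. 1 cm = 0.01 m, so 25.46 cm = 25.46 * 0.01 = 0.2546 m. Combine: 3.453e-06 N * 0.2546 m = 8.791338e-07 J. 1 calorie = 4.184 J, so 8.791338e-07 J = 8.791338e-07 / 4.184 = 2.1011802e-07 calorie ≈ 2.101e-07 calorie (4 s.f.).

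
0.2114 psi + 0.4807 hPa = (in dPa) 1.506e+04. Check: 1 psi = 6894.7573 Pa, so 0.2114 psi = 0.2114 * 6894.7573 = 1457.5517 Pa. 1 hPa = 100 Pa, so 0.4807 hPa = 0.4807 * 100 = 48.07 Pa. Sum: 1457.5517 + 48.07 = 1505.6217 Pa. 1 dPa = 0.1 Pa, so 1505.6217 Pa = 1505.6217 / 0.1 = 15056.217 dPa ≈ 1.506e+04 dPa (4 s.f.).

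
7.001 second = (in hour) 0.001945. Check: 7.001 second = 7.001 s. 1 hour = 3600 s, so 7.001 s = 7.001 / 3600 = 0.0019447222 hour ≈ 0.001945 hour (4 s.f.).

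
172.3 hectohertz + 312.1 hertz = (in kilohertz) 17.54. Check: 1 hectohertz = 100 Hz, so 172.3 hectohertz = 172.3 * 100 = 17230 Hz. 312.1 hertz = 312.1 Hz. Sum: 17230 + 312.1 = 17542.1 Hz. 1 kilohertz = 1000 Hz, so 17542.1 Hz = 17542.1 / 1000 = 17.5421 kilohertz ≈ 17.54 kilohertz (4 s.f.).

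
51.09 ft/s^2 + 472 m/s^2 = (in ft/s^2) 1600. Check: 1 ft/s^2 = 0.3048 m/s^2, so 51.09 ft/s^2 = 51.09 * 0.3048 = 15.572232 m/s^2. 472 m/s^2 is already in m/s^2. Sum: 15.572232 + 472 = 487.57223 m/s^2. 1 ft/s^2 = 0.3048 m/s^2, so 487.57223 m/s^2 = 487.57223 / 0.3048 = 1599.6464 ft/s^2 ≈ 1600 ft/s^2 (4 s.f.).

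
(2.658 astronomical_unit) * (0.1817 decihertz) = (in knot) 1 astronomical_unit = 1.4959787e+11 m, so 2.658 astronomical_unit = 2.658 * 1.4959787e+11 = 3.9763114e+11 m. 1 decihertz = 0.1 Hz, so 0.1817 decihertz = 0.1817 * 0.1 = 0.01817 Hz. Combine: 3.9763114e+11 m * 0.01817 Hz = 7.2249578e+09 m/s. 1 knot = 0.51444444 m/s, so 7.2249578e+09 m/s = 7.2249578e+09 / 0.51444444 = 1.4044194e+10 knot ≈ 1.404e+10 knot (4 s.f.). Final answer: 1.404e+10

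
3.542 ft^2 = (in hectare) 3.291e-05. Check: 1 ft^2 = 0.09290304 m^2, so 3.542 ft^2 = 3.542 * 0.09290304 = 0.32906257 m^2. 1 hectare = 10000 m^2, so 0.32906257 m^2 = 0.32906257 / 10000 = 3.2906257e-05 hectare ≈ 3.291e-05 hectare (4 s.f.).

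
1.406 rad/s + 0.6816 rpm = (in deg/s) 1.406 rad/s is already in rad/s. 1 rpm = 0.10471976 rad/s, so 0.6816 rpm = 0.6816 * 0.10471976 = 0.071376985 rad/s. Sum: 1.406 + 0.071376985 = 1.477377 rad/s. 1 deg/s = 0.017453293 rad/s, so 1.477377 rad/s = 1.477377 / 0.017453293 = 84.647466 deg/s ≈ 84.65 deg/s (4 s.f.). Final answer: 84.65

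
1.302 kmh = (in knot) 0.703. Check: 1 kmh = 0.27777778 m/s, so 1.302 kmh = 1.302 * 0.27777778 = 0.36166667 m/s. 1 knot = 0.51444444 m/s, so 0.36166667 m/s = 0.36166667 / 0.51444444 = 0.70302376 knot ≈ 0.703 knot (4 s.f.).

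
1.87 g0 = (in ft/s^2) 60.17. Check: 1 g0 = 9.80665 m/s^2, so 1.87 g0 = 1.87 * 9.80665 = 18.338435 m/s^2. 1 ft/s^2 = 0.3048 m/s^2, so 18.338435 m/s^2 = 18.338435 / 0.3048 = 60.165471 ft/s^2 ≈ 60.17 ft/s^2 (4 s.f.).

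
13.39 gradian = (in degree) 1 gradian = 0.015707963 rad, so 13.39 gradian = 13.39 * 0.015707963 = 0.21032963 rad. 1 degree = 0.017453293 rad, so 0.21032963 rad = 0.21032963 / 0.017453293 = 12.051 degree ≈ 12.05 degree (4 s.f.). Final answer: 12.05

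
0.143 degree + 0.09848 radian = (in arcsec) 1 degree = 0.017453293 rad, so 0.143 degree = 0.143 * 0.017453293 = 0.0024958208 rad. 0.09848 radian = 0.09848 rad. Sum: 0.0024958208 + 0.09848 = 0.10097582 rad. 1 arcsec = 4.8481368e-06 rad, so 0.10097582 rad = 0.10097582 / 4.8481368e-06 = 20827.758 arcsec ≈ 2.083e+04 arcsec (4 s.f.). Final answer: 2.083e+04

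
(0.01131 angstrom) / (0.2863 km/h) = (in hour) 3.95e-15. Check: 1 angstrom = 1e-10 m, so 0.01131 angstrom = 0.01131 * 1e-10 = 1.131e-12 m. 1 km/h = 0.27777778 m/s, so 0.2863 km/h = 0.2863 * 0.27777778 = 0.079527778 m/s. Combine: 1.131e-12 m / 0.079527778 m/s = 1.4221446e-11 s. 1 hour = 3600 s, so 1.4221446e-11 s = 1.4221446e-11 / 3600 = 3.9504017e-15 hour ≈ 3.95e-15 hour (4 s.f.).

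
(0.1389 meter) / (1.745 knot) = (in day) 0.1389 meter = 0.1389 m. 1 knot = 0.51444444 m/s, so 1.745 knot = 1.745 * 0.51444444 = 0.89770556 m/s. Combine: 0.1389 m / 0.89770556 m/s = 0.15472779 s. 1 day = 86400 s, so 0.15472779 s = 0.15472779 / 86400 = 1.7908309e-06 day ≈ 1.791e-06 day (4 s.f.). Final answer: 1.791e-06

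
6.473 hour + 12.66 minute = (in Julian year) 0.0007625. Check: 1 hour = 3600 s, so 6.473 hour = 6.473 * 3600 = 23302.8 s. 1 minute = 60 s, so 12.66 minute = 12.66 * 60 = 759.6 s. Sum: 23302.8 + 759.6 = 24062.4 s. 1 Julian year = 31557600 s, so 24062.4 s = 24062.4 / 31557600 = 0.00076249144 Julian year ≈ 0.0007625 Julian year (4 s.f.).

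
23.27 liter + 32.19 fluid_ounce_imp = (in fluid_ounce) 1 liter = 0.001 m^3, so 23.27 liter = 23.27 * 0.001 = 0.02327 m^3. 1 fluid_ounce_imp = 2.8413063e-05 m^3, so 32.19 fluid_ounce_imp = 32.19 * 2.8413063e-05 = 0.00091461648 m^3. Sum: 0.02327 + 0.00091461648 = 0.024184616 m^3. 1 fluid_ounce = 2.957353e-05 m^3, so 0.024184616 m^3 = 0.024184616 / 2.957353e-05 = 817.77917 fluid_ounce ≈ 817.8 fluid_ounce (4 s.f.). Final answer: 817.8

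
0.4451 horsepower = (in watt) 331.9. Check: 1 horsepower = 745.69987 W, so 0.4451 horsepower = 0.4451 * 745.69987 = 331.91101 W. 331.91101 W = 331.91101 watt ≈ 331.9 watt (4 s.f.).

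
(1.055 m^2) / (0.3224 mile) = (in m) 1.055 m^2 is already in m^2. 1 mile = 1609.344 m, so 0.3224 mile = 0.3224 * 1609.344 = 518.85251 m. Combine: 1.055 m^2 / 518.85251 m = 0.0020333332 m. Result: 0.0020333332 m ≈ 0.002033 m (4 s.f.). Final answer: 0.002033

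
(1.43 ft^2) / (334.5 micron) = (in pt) 1.126e+06. Check: 1 ft^2 = 0.09290304 m^2, so 1.43 ft^2 = 1.43 * 0.09290304 = 0.13285135 m^2. 1 micron = 1e-06 m, so 334.5 micron = 334.5 * 1e-06 = 0.0003345 m. Combine: 0.13285135 m^2 / 0.0003345 m = 397.16397 m. 1 pt = 0.00035277778 m, so 397.16397 m = 397.16397 / 0.00035277778 = 1125819.1 pt ≈ 1.126e+06 pt (4 s.f.).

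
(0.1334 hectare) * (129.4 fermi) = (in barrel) 1 hectare = 10000 m^2, so 0.1334 hectare = 0.1334 * 10000 = 1334 m^2. 1 fermi = 1e-15 m, so 129.4 fermi = 129.4 * 1e-15 = 1.294e-13 m. Combine: 1334 m^2 * 1.294e-13 m = 1.726196e-10 m^3. 1 barrel = 0.15898729 m^3, so 1.726196e-10 m^3 = 1.726196e-10 / 0.15898729 = 1.0857446e-09 barrel ≈ 1.086e-09 barrel (4 s.f.). Final answer: 1.086e-09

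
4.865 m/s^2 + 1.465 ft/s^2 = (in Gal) 4.865 m/s^2 is already in m/s^2. 1 ft/s^2 = 0.3048 m/s^2, so 1.465 ft/s^2 = 1.465 * 0.3048 = 0.446532 m/s^2. Sum: 4.865 + 0.446532 = 5.311532 m/s^2. 1 Gal = 0.01 m/s^2, so 5.311532 m/s^2 = 5.311532 / 0.01 = 531.1532 Gal ≈ 531.2 Gal (4 s.f.). Final answer: 531.2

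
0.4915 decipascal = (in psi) 1 decipascal = 0.1 Pa, so 0.4915 decipascal = 0.4915 * 0.1 = 0.04915 Pa. 1 psi = 6894.7573 Pa, so 0.04915 Pa = 0.04915 / 6894.7573 = 7.1286048e-06 psi ≈ 7.129e-06 psi (4 s.f.). Final answer: 7.129e-06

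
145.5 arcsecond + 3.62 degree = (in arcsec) 1.318e+04. Check: 1 arcsecond = 4.8481368e-06 rad, so 145.5 arcsecond = 145.5 * 4.8481368e-06 = 0.00070540391 rad. 1 degree = 0.017453293 rad, so 3.62 degree = 3.62 * 0.017453293 = 0.063180919 rad. Sum: 0.00070540391 + 0.063180919 = 0.063886323 rad. 1 arcsec = 4.8481368e-06 rad, so 0.063886323 rad = 0.063886323 / 4.8481368e-06 = 13177.5 arcsec ≈ 1.318e+04 arcsec (4 s.f.).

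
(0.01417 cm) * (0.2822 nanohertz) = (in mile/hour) 8.945e-14. Check: 1 cm = 0.01 m, so 0.01417 cm = 0.01417 * 0.01 = 0.0001417 m. 1 nanohertz = 1e-09 Hz, so 0.2822 nanohertz = 0.2822 * 1e-09 = 2.822e-10 Hz. Combine: 0.0001417 m * 2.822e-10 Hz = 3.998774e-14 m/s. 1 mile/hour = 0.44704 m/s, so 3.998774e-14 m/s = 3.998774e-14 / 0.44704 = 8.9450027e-14 mile/hour ≈ 8.945e-14 mile/hour (4 s.f.).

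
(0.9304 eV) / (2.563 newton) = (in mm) 1 eV = 1.6021766e-19 J, so 0.9304 eV = 0.9304 * 1.6021766e-19 = 1.4906651e-19 J. 2.563 newton = 2.563 N. Combine: 1.4906651e-19 J / 2.563 N = 5.816095e-20 m. 1 mm = 0.001 m, so 5.816095e-20 m = 5.816095e-20 / 0.001 = 5.816095e-17 mm ≈ 5.816e-17 mm (4 s.f.). Final answer: 5.816e-17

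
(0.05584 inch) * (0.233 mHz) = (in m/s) 1 inch = 0.0254 m, so 0.05584 inch = 0.05584 * 0.0254 = 0.001418336 m. 1 mHz = 0.001 Hz, so 0.233 mHz = 0.233 * 0.001 = 0.000233 Hz. Combine: 0.001418336 m * 0.000233 Hz = 3.3047229e-07 m/s. Result: 3.3047229e-07 m/s ≈ 3.305e-07 m/s (4 s.f.). Final answer: 3.305e-07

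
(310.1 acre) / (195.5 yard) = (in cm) 7.02e+05. Check: 1 acre = 4046.8564 m^2, so 310.1 acre = 310.1 * 4046.8564 = 1254930.2 m^2. 1 yard = 0.9144 m, so 195.5 yard = 195.5 * 0.9144 = 178.7652 m. Combine: 1254930.2 m^2 / 178.7652 m = 7019.9915 m. 1 cm = 0.01 m, so 7019.9915 m = 7019.9915 / 0.01 = 701999.15 cm ≈ 7.02e+05 cm (4 s.f.).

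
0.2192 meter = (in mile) 0.0001362. Check: 0.2192 meter = 0.2192 m. 1 mile = 1609.344 m, so 0.2192 m = 0.2192 / 1609.344 = 0.00013620457 mile ≈ 0.0001362 mile (4 s.f.).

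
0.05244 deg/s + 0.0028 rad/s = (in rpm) 0.03548. Check: 1 deg/s = 0.017453293 rad/s, so 0.05244 deg/s = 0.05244 * 0.017453293 = 0.00091525066 rad/s. 0.0028 rad/s is already in rad/s. Sum: 0.00091525066 + 0.0028 = 0.0037152507 rad/s. 1 rpm = 0.10471976 rad/s, so 0.0037152507 rad/s = 0.0037152507 / 0.10471976 = 0.03547803 rpm ≈ 0.03548 rpm (4 s.f.).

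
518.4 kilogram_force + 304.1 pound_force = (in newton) 6436. Check: 1 kilogram_force = 9.80665 N, so 518.4 kilogram_force = 518.4 * 9.80665 = 5083.7674 N. 1 pound_force = 4.4482216 N, so 304.1 pound_force = 304.1 * 4.4482216 = 1352.7042 N. Sum: 5083.7674 + 1352.7042 = 6436.4716 N. 6436.4716 N = 6436.4716 newton ≈ 6436 newton (4 s.f.).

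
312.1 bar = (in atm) 308. Check: 1 bar = 100000 Pa, so 312.1 bar = 312.1 * 100000 = 31210000 Pa. 1 atm = 101325 Pa, so 31210000 Pa = 31210000 / 101325 = 308.01875 atm ≈ 308 atm (4 s.f.).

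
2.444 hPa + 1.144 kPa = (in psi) 0.2014. Check: 1 hPa = 100 Pa, so 2.444 hPa = 2.444 * 100 = 244.4 Pa. 1 kPa = 1000 Pa, so 1.144 kPa = 1.144 * 1000 = 1144 Pa. Sum: 244.4 + 1144 = 1388.4 Pa. 1 psi = 6894.7573 Pa, so 1388.4 Pa = 1388.4 / 6894.7573 = 0.2013704 psi ≈ 0.2014 psi (4 s.f.).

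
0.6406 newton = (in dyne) 0.6406 newton = 0.6406 N. 1 dyne = 1e-05 N, so 0.6406 N = 0.6406 / 1e-05 = 64060 dyne ≈ 6.406e+04 dyne (4 s.f.). Final answer: 6.406e+04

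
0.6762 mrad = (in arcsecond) 139.5. Check: 1 mrad = 0.001 rad, so 0.6762 mrad = 0.6762 * 0.001 = 0.0006762 rad. 1 arcsecond = 4.8481368e-06 rad, so 0.0006762 rad = 0.0006762 / 4.8481368e-06 = 139.47626 arcsecond ≈ 139.5 arcsecond (4 s.f.).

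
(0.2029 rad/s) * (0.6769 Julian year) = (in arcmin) 0.2029 rad/s is already in rad/s. 1 Julian year = 31557600 s, so 0.6769 Julian year = 0.6769 * 31557600 = 21361339 s. Combine: 0.2029 rad/s * 21361339 s = 4334215.8 rad. 1 arcmin = 0.00029088821 rad, so 4334215.8 rad = 4334215.8 / 0.00029088821 = 1.4899936e+10 arcmin ≈ 1.49e+10 arcmin (4 s.f.). Final answer: 1.49e+10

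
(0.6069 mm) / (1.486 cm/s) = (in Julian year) 1.294e-09. Check: 1 mm = 0.001 m, so 0.6069 mm = 0.6069 * 0.001 = 0.0006069 m. 1 cm/s = 0.01 m/s, so 1.486 cm/s = 1.486 * 0.01 = 0.01486 m/s. Combine: 0.0006069 m / 0.01486 m/s = 0.040841184 s. 1 Julian year = 31557600 s, so 0.040841184 s = 0.040841184 / 31557600 = 1.294179e-09 Julian year ≈ 1.294e-09 Julian year (4 s.f.).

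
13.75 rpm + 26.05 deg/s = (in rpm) 18.09. Check: 1 rpm = 0.10471976 rad/s, so 13.75 rpm = 13.75 * 0.10471976 = 1.4398966 rad/s. 1 deg/s = 0.017453293 rad/s, so 26.05 deg/s = 26.05 * 0.017453293 = 0.45465827 rad/s. Sum: 1.4398966 + 0.45465827 = 1.8945549 rad/s. 1 rpm = 0.10471976 rad/s, so 1.8945549 rad/s = 1.8945549 / 0.10471976 = 18.091667 rpm ≈ 18.09 rpm (4 s.f.).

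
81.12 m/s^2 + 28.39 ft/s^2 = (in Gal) 81.12 m/s^2 is already in m/s^2. 1 ft/s^2 = 0.3048 m/s^2, so 28.39 ft/s^2 = 28.39 * 0.3048 = 8.653272 m/s^2. Sum: 81.12 + 8.653272 = 89.773272 m/s^2. 1 Gal = 0.01 m/s^2, so 89.773272 m/s^2 = 89.773272 / 0.01 = 8977.3272 Gal ≈ 8977 Gal (4 s.f.). Final answer: 8977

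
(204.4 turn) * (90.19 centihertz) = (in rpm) 1 turn = 6.2831853 rad, so 204.4 turn = 204.4 * 6.2831853 = 1284.2831 rad. 1 centihertz = 0.01 Hz, so 90.19 centihertz = 90.19 * 0.01 = 0.9019 Hz. Combine: 1284.2831 rad * 0.9019 Hz = 1158.2949 rad/s. 1 rpm = 0.10471976 rad/s, so 1158.2949 rad/s = 1158.2949 / 0.10471976 = 11060.902 rpm ≈ 1.106e+04 rpm (4 s.f.). Final answer: 1.106e+04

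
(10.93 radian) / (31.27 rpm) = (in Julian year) 10.93 radian = 10.93 rad. 1 rpm = 0.10471976 rad/s, so 31.27 rpm = 31.27 * 0.10471976 = 3.2745867 rad/s. Combine: 10.93 rad / 3.2745867 rad/s = 3.3378258 s. 1 Julian year = 31557600 s, so 3.3378258 s = 3.3378258 / 31557600 = 1.0576932e-07 Julian year ≈ 1.058e-07 Julian year (4 s.f.). Final answer: 1.058e-07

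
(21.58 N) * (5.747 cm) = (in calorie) 21.58 N is already in N. 1 cm = 0.01 m, so 5.747 cm = 5.747 * 0.01 = 0.05747 m. Combine: 21.58 N * 0.05747 m = 1.2402026 J. 1 calorie = 4.184 J, so 1.2402026 J = 1.2402026 / 4.184 = 0.29641554 calorie ≈ 0.2964 calorie (4 s.f.). Final answer: 0.2964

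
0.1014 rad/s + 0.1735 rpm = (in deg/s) 6.851. Check: 0.1014 rad/s is already in rad/s. 1 rpm = 0.10471976 rad/s, so 0.1735 rpm = 0.1735 * 0.10471976 = 0.018168878 rad/s. Sum: 0.1014 + 0.018168878 = 0.11956888 rad/s. 1 deg/s = 0.017453293 rad/s, so 0.11956888 rad/s = 0.11956888 / 0.017453293 = 6.850792 deg/s ≈ 6.851 deg/s (4 s.f.).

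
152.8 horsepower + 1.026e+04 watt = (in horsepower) 166.6. Check: 1 horsepower = 745.69987 W, so 152.8 horsepower = 152.8 * 745.69987 = 113942.94 W. 1.026e+04 watt = 10260 W. Sum: 113942.94 + 10260 = 124202.94 W. 1 horsepower = 745.69987 W, so 124202.94 W = 124202.94 / 745.69987 = 166.55889 horsepower ≈ 166.6 horsepower (4 s.f.).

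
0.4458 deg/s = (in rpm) 1 deg/s = 0.017453293 rad/s, so 0.4458 deg/s = 0.4458 * 0.017453293 = 0.0077806778 rad/s. 1 rpm = 0.10471976 rad/s, so 0.0077806778 rad/s = 0.0077806778 / 0.10471976 = 0.0743 rpm. Final answer: 0.0743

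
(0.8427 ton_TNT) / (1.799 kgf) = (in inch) 1 ton_TNT = 4.184e+09 J, so 0.8427 ton_TNT = 0.8427 * 4.184e+09 = 3.5258568e+09 J. 1 kgf = 9.80665 N, so 1.799 kgf = 1.799 * 9.80665 = 17.642163 N. Combine: 3.5258568e+09 J / 17.642163 N = 1.9985399e+08 m. 1 inch = 0.0254 m, so 1.9985399e+08 m = 1.9985399e+08 / 0.0254 = 7.8682675e+09 inch ≈ 7.868e+09 inch (4 s.f.). Final answer: 7.868e+09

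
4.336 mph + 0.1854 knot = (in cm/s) 203.4. Check: 1 mph = 0.44704 m/s, so 4.336 mph = 4.336 * 0.44704 = 1.9383654 m/s. 1 knot = 0.51444444 m/s, so 0.1854 knot = 0.1854 * 0.51444444 = 0.095378 m/s. Sum: 1.9383654 + 0.095378 = 2.0337434 m/s. 1 cm/s = 0.01 m/s, so 2.0337434 m/s = 2.0337434 / 0.01 = 203.37434 cm/s ≈ 203.4 cm/s (4 s.f.).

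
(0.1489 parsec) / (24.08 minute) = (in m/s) 1 parsec = 3.0856776e+16 m, so 0.1489 parsec = 0.1489 * 3.0856776e+16 = 4.5945739e+15 m. 1 minute = 60 s, so 24.08 minute = 24.08 * 60 = 1444.8 s. Combine: 4.5945739e+15 m / 1444.8 s = 3.1800761e+12 m/s. Result: 3.1800761e+12 m/s ≈ 3.18e+12 m/s (4 s.f.). Final answer: 3.18e+12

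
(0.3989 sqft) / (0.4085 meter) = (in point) 1 sqft = 0.09290304 m^2, so 0.3989 sqft = 0.3989 * 0.09290304 = 0.037059023 m^2. 0.4085 meter = 0.4085 m. Combine: 0.037059023 m^2 / 0.4085 m = 0.090719762 m. 1 point = 0.00035277778 m, so 0.090719762 m = 0.090719762 / 0.00035277778 = 257.15838 point ≈ 257.2 point (4 s.f.). Final answer: 257.2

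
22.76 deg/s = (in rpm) 3.793. Check: 1 deg/s = 0.017453293 rad/s, so 22.76 deg/s = 22.76 * 0.017453293 = 0.39723694 rad/s. 1 rpm = 0.10471976 rad/s, so 0.39723694 rad/s = 0.39723694 / 0.10471976 = 3.7933333 rpm ≈ 3.793 rpm (4 s.f.).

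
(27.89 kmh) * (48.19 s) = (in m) 1 kmh = 0.27777778 m/s, so 27.89 kmh = 27.89 * 0.27777778 = 7.7472222 m/s. 48.19 s is already in s. Combine: 7.7472222 m/s * 48.19 s = 373.33864 m. Result: 373.33864 m ≈ 373.3 m (4 s.f.). Final answer: 373.3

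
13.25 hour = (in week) 1 hour = 3600 s, so 13.25 hour = 13.25 * 3600 = 47700 s. 1 week = 604800 s, so 47700 s = 47700 / 604800 = 0.078869048 week ≈ 0.07887 week (4 s.f.). Final answer: 0.07887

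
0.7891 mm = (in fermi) 1 mm = 0.001 m, so 0.7891 mm = 0.7891 * 0.001 = 0.0007891 m. 1 fermi = 1e-15 m, so 0.0007891 m = 0.0007891 / 1e-15 = 7.891e+11 fermi. Final answer: 7.891e+11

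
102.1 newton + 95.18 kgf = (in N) 102.1 newton = 102.1 N. 1 kgf = 9.80665 N, so 95.18 kgf = 95.18 * 9.80665 = 933.39695 N. Sum: 102.1 + 933.39695 = 1035.4969 N. Result: 1035.4969 N ≈ 1035 N (4 s.f.). Final answer: 1035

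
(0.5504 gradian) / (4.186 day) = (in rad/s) 1 gradian = 0.015707963 rad, so 0.5504 gradian = 0.5504 * 0.015707963 = 0.008645663 rad. 1 day = 86400 s, so 4.186 day = 4.186 * 86400 = 361670.4 s. Combine: 0.008645663 rad / 361670.4 s = 2.3904812e-08 rad/s. Result: 2.3904812e-08 rad/s ≈ 2.39e-08 rad/s (4 s.f.). Final answer: 2.39e-08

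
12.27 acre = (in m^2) 1 acre = 4046.8564 m^2, so 12.27 acre = 12.27 * 4046.8564 = 49654.928 m^2. Result: 49654.928 m^2 ≈ 4.965e+04 m^2 (4 s.f.). Final answer: 4.965e+04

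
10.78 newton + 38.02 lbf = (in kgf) 10.78 newton = 10.78 N. 1 lbf = 4.4482216 N, so 38.02 lbf = 38.02 * 4.4482216 = 169.12139 N. Sum: 10.78 + 169.12139 = 179.90139 N. 1 kgf = 9.80665 N, so 179.90139 N = 179.90139 / 9.80665 = 18.344836 kgf ≈ 18.34 kgf (4 s.f.). Final answer: 18.34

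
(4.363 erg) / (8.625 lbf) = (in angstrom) 1 erg = 1e-07 J, so 4.363 erg = 4.363 * 1e-07 = 4.363e-07 J. 1 lbf = 4.4482216 N, so 8.625 lbf = 8.625 * 4.4482216 = 38.365911 N. Combine: 4.363e-07 J / 38.365911 N = 1.1372074e-08 m. 1 angstrom = 1e-10 m, so 1.1372074e-08 m = 1.1372074e-08 / 1e-10 = 113.72074 angstrom ≈ 113.7 angstrom (4 s.f.). Final answer: 113.7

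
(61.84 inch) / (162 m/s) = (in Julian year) 1 inch = 0.0254 m, so 61.84 inch = 61.84 * 0.0254 = 1.570736 m. 162 m/s is already in m/s. Combine: 1.570736 m / 162 m/s = 0.0096959012 s. 1 Julian year = 31557600 s, so 0.0096959012 s = 0.0096959012 / 31557600 = 3.0724457e-10 Julian year ≈ 3.072e-10 Julian year (4 s.f.). Final answer: 3.072e-10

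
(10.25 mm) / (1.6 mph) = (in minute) 1 mm = 0.001 m, so 10.25 mm = 10.25 * 0.001 = 0.01025 m. 1 mph = 0.44704 m/s, so 1.6 mph = 1.6 * 0.44704 = 0.715264 m/s. Combine: 0.01025 m / 0.715264 m/s = 0.014330373 s. 1 minute = 60 s, so 0.014330373 s = 0.014330373 / 60 = 0.00023883955 minute ≈ 0.0002388 minute (4 s.f.). Final answer: 0.0002388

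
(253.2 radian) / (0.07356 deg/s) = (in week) 0.3261. Check: 253.2 radian = 253.2 rad. 1 deg/s = 0.017453293 rad/s, so 0.07356 deg/s = 0.07356 * 0.017453293 = 0.0012838642 rad/s. Combine: 253.2 rad / 0.0012838642 rad/s = 197217.12 s. 1 week = 604800 s, so 197217.12 s = 197217.12 / 604800 = 0.32608651 week ≈ 0.3261 week (4 s.f.).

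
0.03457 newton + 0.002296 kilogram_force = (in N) 0.03457 newton = 0.03457 N. 1 kilogram_force = 9.80665 N, so 0.002296 kilogram_force = 0.002296 * 9.80665 = 0.022516068 N. Sum: 0.03457 + 0.022516068 = 0.057086068 N. Result: 0.057086068 N ≈ 0.05709 N (4 s.f.). Final answer: 0.05709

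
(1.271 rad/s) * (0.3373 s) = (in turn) 0.06823. Check: 1.271 rad/s is already in rad/s. 0.3373 s is already in s. Combine: 1.271 rad/s * 0.3373 s = 0.4287083 rad. 1 turn = 6.2831853 rad, so 0.4287083 rad = 0.4287083 / 6.2831853 = 0.068231045 turn ≈ 0.06823 turn (4 s.f.).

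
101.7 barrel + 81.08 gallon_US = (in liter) 1.648e+04. Check: 1 barrel = 0.15898729 m^3, so 101.7 barrel = 101.7 * 0.15898729 = 16.169008 m^3. 1 gallon_US = 0.0037854118 m^3, so 81.08 gallon_US = 81.08 * 0.0037854118 = 0.30692119 m^3. Sum: 16.169008 + 0.30692119 = 16.475929 m^3. 1 liter = 0.001 m^3, so 16.475929 m^3 = 16.475929 / 0.001 = 16475.929 liter ≈ 1.648e+04 liter (4 s.f.).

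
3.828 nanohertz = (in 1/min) 1 nanohertz = 1e-09 Hz, so 3.828 nanohertz = 3.828 * 1e-09 = 3.828e-09 Hz. 1 1/min = 0.016666667 Hz, so 3.828e-09 Hz = 3.828e-09 / 0.016666667 = 2.2968e-07 1/min ≈ 2.297e-07 1/min (4 s.f.). Final answer: 2.297e-07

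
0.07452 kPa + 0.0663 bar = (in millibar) 1 kPa = 1000 Pa, so 0.07452 kPa = 0.07452 * 1000 = 74.52 Pa. 1 bar = 100000 Pa, so 0.0663 bar = 0.0663 * 100000 = 6630 Pa. Sum: 74.52 + 6630 = 6704.52 Pa. 1 millibar = 100 Pa, so 6704.52 Pa = 6704.52 / 100 = 67.0452 millibar ≈ 67.05 millibar (4 s.f.). Final answer: 67.05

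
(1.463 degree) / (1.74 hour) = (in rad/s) 4.076e-06. Check: 1 degree = 0.017453293 rad, so 1.463 degree = 1.463 * 0.017453293 = 0.025534167 rad. 1 hour = 3600 s, so 1.74 hour = 1.74 * 3600 = 6264 s. Combine: 0.025534167 rad / 6264 s = 4.0763357e-06 rad/s. Result: 4.0763357e-06 rad/s ≈ 4.076e-06 rad/s (4 s.f.).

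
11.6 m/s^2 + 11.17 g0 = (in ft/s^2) 11.6 m/s^2 is already in m/s^2. 1 g0 = 9.80665 m/s^2, so 11.17 g0 = 11.17 * 9.80665 = 109.54028 m/s^2. Sum: 11.6 + 109.54028 = 121.14028 m/s^2. 1 ft/s^2 = 0.3048 m/s^2, so 121.14028 m/s^2 = 121.14028 / 0.3048 = 397.44187 ft/s^2 ≈ 397.4 ft/s^2 (4 s.f.). Final answer: 397.4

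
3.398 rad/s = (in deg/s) 194.7. Check: 1 deg/s = 0.017453293 rad/s, so 3.398 rad/s = 3.398 / 0.017453293 = 194.69106 deg/s ≈ 194.7 deg/s (4 s.f.).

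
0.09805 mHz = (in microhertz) 1 mHz = 0.001 Hz, so 0.09805 mHz = 0.09805 * 0.001 = 9.805e-05 Hz. 1 microhertz = 1e-06 Hz, so 9.805e-05 Hz = 9.805e-05 / 1e-06 = 98.05 microhertz. Final answer: 98.05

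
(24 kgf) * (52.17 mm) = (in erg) 1.228e+08. Check: 1 kgf = 9.80665 N, so 24 kgf = 24 * 9.80665 = 235.3596 N. 1 mm = 0.001 m, so 52.17 mm = 52.17 * 0.001 = 0.05217 m. Combine: 235.3596 N * 0.05217 m = 12.27871 J. 1 erg = 1e-07 J, so 12.27871 J = 12.27871 / 1e-07 = 1.227871e+08 erg ≈ 1.228e+08 erg (4 s.f.).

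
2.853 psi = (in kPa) 19.67. Check: 1 psi = 6894.7573 Pa, so 2.853 psi = 2.853 * 6894.7573 = 19670.743 Pa. 1 kPa = 1000 Pa, so 19670.743 Pa = 19670.743 / 1000 = 19.670743 kPa ≈ 19.67 kPa (4 s.f.).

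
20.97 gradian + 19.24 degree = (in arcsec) 1.372e+05. Check: 1 gradian = 0.015707963 rad, so 20.97 gradian = 20.97 * 0.015707963 = 0.32939599 rad. 1 degree = 0.017453293 rad, so 19.24 degree = 19.24 * 0.017453293 = 0.33580135 rad. Sum: 0.32939599 + 0.33580135 = 0.66519734 rad. 1 arcsec = 4.8481368e-06 rad, so 0.66519734 rad = 0.66519734 / 4.8481368e-06 = 137206.8 arcsec ≈ 1.372e+05 arcsec (4 s.f.).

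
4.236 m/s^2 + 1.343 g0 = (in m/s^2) 17.41. Check: 4.236 m/s^2 is already in m/s^2. 1 g0 = 9.80665 m/s^2, so 1.343 g0 = 1.343 * 9.80665 = 13.170331 m/s^2. Sum: 4.236 + 13.170331 = 17.406331 m/s^2. Result: 17.406331 m/s^2 ≈ 17.41 m/s^2 (4 s.f.).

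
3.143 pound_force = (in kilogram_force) 1.426. Check: 1 pound_force = 4.4482216 N, so 3.143 pound_force = 3.143 * 4.4482216 = 13.980761 N. 1 kilogram_force = 9.80665 N, so 13.980761 N = 13.980761 / 9.80665 = 1.4256408 kilogram_force ≈ 1.426 kilogram_force (4 s.f.).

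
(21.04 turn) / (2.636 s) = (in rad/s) 50.15. Check: 1 turn = 6.2831853 rad, so 21.04 turn = 21.04 * 6.2831853 = 132.19822 rad. 2.636 s is already in s. Combine: 132.19822 rad / 2.636 s = 50.151069 rad/s. Result: 50.151069 rad/s ≈ 50.15 rad/s (4 s.f.).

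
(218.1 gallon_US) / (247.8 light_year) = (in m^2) 1 gallon_US = 0.0037854118 m^3, so 218.1 gallon_US = 218.1 * 0.0037854118 = 0.82559831 m^3. 1 light_year = 9.4607305e+15 m, so 247.8 light_year = 247.8 * 9.4607305e+15 = 2.344369e+18 m. Combine: 0.82559831 m^3 / 2.344369e+18 m = 3.5216227e-19 m^2. Result: 3.5216227e-19 m^2 ≈ 3.522e-19 m^2 (4 s.f.). Final answer: 3.522e-19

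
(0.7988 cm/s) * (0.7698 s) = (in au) 4.11e-14. Check: 1 cm/s = 0.01 m/s, so 0.7988 cm/s = 0.7988 * 0.01 = 0.007988 m/s. 0.7698 s is already in s. Combine: 0.007988 m/s * 0.7698 s = 0.0061491624 m. 1 au = 1.4959787e+11 m, so 0.0061491624 m = 0.0061491624 / 1.4959787e+11 = 4.1104612e-14 au ≈ 4.11e-14 au (4 s.f.).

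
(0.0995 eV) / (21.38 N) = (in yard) 8.154e-22. Check: 1 eV = 1.6021766e-19 J, so 0.0995 eV = 0.0995 * 1.6021766e-19 = 1.5941658e-20 J. 21.38 N is already in N. Combine: 1.5941658e-20 J / 21.38 N = 7.4563412e-22 m. 1 yard = 0.9144 m, so 7.4563412e-22 m = 7.4563412e-22 / 0.9144 = 8.1543539e-22 yard ≈ 8.154e-22 yard (4 s.f.).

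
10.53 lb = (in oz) 168.5. Check: 1 lb = 0.45359237 kg, so 10.53 lb = 10.53 * 0.45359237 = 4.7763277 kg. 1 oz = 0.028349523 kg, so 4.7763277 kg = 4.7763277 / 0.028349523 = 168.48 oz ≈ 168.5 oz (4 s.f.).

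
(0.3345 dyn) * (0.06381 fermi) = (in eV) 0.001332. Check: 1 dyn = 1e-05 N, so 0.3345 dyn = 0.3345 * 1e-05 = 3.345e-06 N. 1 fermi = 1e-15 m, so 0.06381 fermi = 0.06381 * 1e-15 = 6.381e-17 m. Combine: 3.345e-06 N * 6.381e-17 m = 2.1344445e-22 J. 1 eV = 1.6021766e-19 J, so 2.1344445e-22 J = 2.1344445e-22 / 1.6021766e-19 = 0.0013322155 eV ≈ 0.001332 eV (4 s.f.).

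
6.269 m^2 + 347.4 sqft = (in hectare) 0.003854. Check: 6.269 m^2 is already in m^2. 1 sqft = 0.09290304 m^2, so 347.4 sqft = 347.4 * 0.09290304 = 32.274516 m^2. Sum: 6.269 + 32.274516 = 38.543516 m^2. 1 hectare = 10000 m^2, so 38.543516 m^2 = 38.543516 / 10000 = 0.0038543516 hectare ≈ 0.003854 hectare (4 s.f.).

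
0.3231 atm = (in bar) 0.3274. Check: 1 atm = 101325 Pa, so 0.3231 atm = 0.3231 * 101325 = 32738.107 Pa. 1 bar = 100000 Pa, so 32738.107 Pa = 32738.107 / 100000 = 0.32738107 bar ≈ 0.3274 bar (4 s.f.).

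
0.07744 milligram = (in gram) 7.744e-05. Check: 1 milligram = 1e-06 kg, so 0.07744 milligram = 0.07744 * 1e-06 = 7.744e-08 kg. 1 gram = 0.001 kg, so 7.744e-08 kg = 7.744e-08 / 0.001 = 7.744e-05 gram.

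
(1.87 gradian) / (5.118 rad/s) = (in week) 9.49e-09. Check: 1 gradian = 0.015707963 rad, so 1.87 gradian = 1.87 * 0.015707963 = 0.029373891 rad. 5.118 rad/s is already in rad/s. Combine: 0.029373891 rad / 5.118 rad/s = 0.0057393301 s. 1 week = 604800 s, so 0.0057393301 s = 0.0057393301 / 604800 = 9.4896331e-09 week ≈ 9.49e-09 week (4 s.f.).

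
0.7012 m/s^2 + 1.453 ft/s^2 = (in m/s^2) 1.144. Check: 0.7012 m/s^2 is already in m/s^2. 1 ft/s^2 = 0.3048 m/s^2, so 1.453 ft/s^2 = 1.453 * 0.3048 = 0.4428744 m/s^2. Sum: 0.7012 + 0.4428744 = 1.1440744 m/s^2. Result: 1.1440744 m/s^2 ≈ 1.144 m/s^2 (4 s.f.).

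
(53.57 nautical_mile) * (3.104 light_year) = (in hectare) 2.913e+17. Check: 1 nautical_mile = 1852 m, so 53.57 nautical_mile = 53.57 * 1852 = 99211.64 m. 1 light_year = 9.4607305e+15 m, so 3.104 light_year = 3.104 * 9.4607305e+15 = 2.9366107e+16 m. Combine: 99211.64 m * 2.9366107e+16 m = 2.9134597e+21 m^2. 1 hectare = 10000 m^2, so 2.9134597e+21 m^2 = 2.9134597e+21 / 10000 = 2.9134597e+17 hectare ≈ 2.913e+17 hectare (4 s.f.).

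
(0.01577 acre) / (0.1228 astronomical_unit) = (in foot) 1.14e-08. Check: 1 acre = 4046.8564 m^2, so 0.01577 acre = 0.01577 * 4046.8564 = 63.818926 m^2. 1 astronomical_unit = 1.4959787e+11 m, so 0.1228 astronomical_unit = 0.1228 * 1.4959787e+11 = 1.8370619e+10 m. Combine: 63.818926 m^2 / 1.8370619e+10 m = 3.4739672e-09 m. 1 foot = 0.3048 m, so 3.4739672e-09 m = 3.4739672e-09 / 0.3048 = 1.139753e-08 foot ≈ 1.14e-08 foot (4 s.f.).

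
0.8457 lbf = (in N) 3.762. Check: 1 lbf = 4.4482216 N, so 0.8457 lbf = 0.8457 * 4.4482216 = 3.761861 N. Result: 3.761861 N ≈ 3.762 N (4 s.f.).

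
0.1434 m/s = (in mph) 1 mph = 0.44704 m/s, so 0.1434 m/s = 0.1434 / 0.44704 = 0.32077666 mph ≈ 0.3208 mph (4 s.f.). Final answer: 0.3208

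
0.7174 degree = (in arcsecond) 1 degree = 0.017453293 rad, so 0.7174 degree = 0.7174 * 0.017453293 = 0.012520992 rad. 1 arcsecond = 4.8481368e-06 rad, so 0.012520992 rad = 0.012520992 / 4.8481368e-06 = 2582.64 arcsecond ≈ 2583 arcsecond (4 s.f.). Final answer: 2583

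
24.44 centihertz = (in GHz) 1 centihertz = 0.01 Hz, so 24.44 centihertz = 24.44 * 0.01 = 0.2444 Hz. 1 GHz = 1e+09 Hz, so 0.2444 Hz = 0.2444 / 1e+09 = 2.444e-10 GHz. Final answer: 2.444e-10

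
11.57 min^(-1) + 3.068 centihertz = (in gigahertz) 1 min^(-1) = 0.016666667 Hz, so 11.57 min^(-1) = 11.57 * 0.016666667 = 0.19283333 Hz. 1 centihertz = 0.01 Hz, so 3.068 centihertz = 3.068 * 0.01 = 0.03068 Hz. Sum: 0.19283333 + 0.03068 = 0.22351333 Hz. 1 gigahertz = 1e+09 Hz, so 0.22351333 Hz = 0.22351333 / 1e+09 = 2.2351333e-10 gigahertz ≈ 2.235e-10 gigahertz (4 s.f.). Final answer: 2.235e-10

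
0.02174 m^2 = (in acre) 1 acre = 4046.8564 m^2, so 0.02174 m^2 = 0.02174 / 4046.8564 = 5.372071e-06 acre ≈ 5.372e-06 acre (4 s.f.). Final answer: 5.372e-06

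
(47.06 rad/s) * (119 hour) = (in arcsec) 4.158e+12. Check: 47.06 rad/s is already in rad/s. 1 hour = 3600 s, so 119 hour = 119 * 3600 = 428400 s. Combine: 47.06 rad/s * 428400 s = 20160504 rad. 1 arcsec = 4.8481368e-06 rad, so 20160504 rad = 20160504 / 4.8481368e-06 = 4.1584025e+12 arcsec ≈ 4.158e+12 arcsec (4 s.f.).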